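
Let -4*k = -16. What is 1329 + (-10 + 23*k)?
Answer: 1411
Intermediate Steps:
k = 4 (k = -1/4*(-16) = 4)
1329 + (-10 + 23*k) = 1329 + (-10 + 23*4) = 1329 + (-10 + 92) = 1329 + 82 = 1411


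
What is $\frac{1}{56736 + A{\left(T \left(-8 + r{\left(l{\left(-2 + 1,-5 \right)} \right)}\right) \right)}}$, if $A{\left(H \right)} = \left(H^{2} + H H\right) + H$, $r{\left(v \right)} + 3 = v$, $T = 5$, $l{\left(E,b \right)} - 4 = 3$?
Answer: $\frac{1}{57516} \approx 1.7386 \cdot 10^{-5}$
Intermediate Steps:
$l{\left(E,b \right)} = 7$ ($l{\left(E,b \right)} = 4 + 3 = 7$)
$r{\left(v \right)} = -3 + v$
$A{\left(H \right)} = H + 2 H^{2}$ ($A{\left(H \right)} = \left(H^{2} + H^{2}\right) + H = 2 H^{2} + H = H + 2 H^{2}$)
$\frac{1}{56736 + A{\left(T \left(-8 + r{\left(l{\left(-2 + 1,-5 \right)} \right)}\right) \right)}} = \frac{1}{56736 + 5 \left(-8 + \left(-3 + 7\right)\right) \left(1 + 2 \cdot 5 \left(-8 + \left(-3 + 7\right)\right)\right)} = \frac{1}{56736 + 5 \left(-8 + 4\right) \left(1 + 2 \cdot 5 \left(-8 + 4\right)\right)} = \frac{1}{56736 + 5 \left(-4\right) \left(1 + 2 \cdot 5 \left(-4\right)\right)} = \frac{1}{56736 - 20 \left(1 + 2 \left(-20\right)\right)} = \frac{1}{56736 - 20 \left(1 - 40\right)} = \frac{1}{56736 - -780} = \frac{1}{56736 + 780} = \frac{1}{57516}$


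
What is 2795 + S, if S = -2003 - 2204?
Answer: -1412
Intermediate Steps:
S = -4207
2795 + S = 2795 - 4207 = -1412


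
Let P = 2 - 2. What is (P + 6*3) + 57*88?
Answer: 5034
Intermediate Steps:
P = 0
(P + 6*3) + 57*88 = (0 + 6*3) + 57*88 = (0 + 18) + 5016 = 18 + 5016 = 5034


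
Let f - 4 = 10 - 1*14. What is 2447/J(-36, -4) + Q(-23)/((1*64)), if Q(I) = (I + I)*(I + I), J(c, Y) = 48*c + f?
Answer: 54685/1728 ≈ 31.646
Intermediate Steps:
f = 0 (f = 4 + (10 - 1*14) = 4 + (10 - 14) = 4 - 4 = 0)
J(c, Y) = 48*c (J(c, Y) = 48*c + 0 = 48*c)
Q(I) = 4*I**2 (Q(I) = (2*I)*(2*I) = 4*I**2)
2447/J(-36, -4) + Q(-23)/((1*64)) = 2447/((48*(-36))) + (4*(-23)**2)/((1*64)) = 2447/(-1728) + (4*529)/64 = 2447*(-1/1728) + 2116*(1/64) = -2447/1728 + 529/16 = 54685/1728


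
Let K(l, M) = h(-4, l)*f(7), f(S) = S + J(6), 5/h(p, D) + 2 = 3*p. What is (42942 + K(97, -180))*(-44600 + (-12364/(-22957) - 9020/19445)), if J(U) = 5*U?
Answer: -108778024581793268/56814401 ≈ -1.9146e+9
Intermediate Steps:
h(p, D) = 5/(-2 + 3*p)
f(S) = 30 + S (f(S) = S + 5*6 = S + 30 = 30 + S)
K(l, M) = -185/14 (K(l, M) = (5/(-2 + 3*(-4)))*(30 + 7) = (5/(-2 - 12))*37 = (5/(-14))*37 = (5*(-1/14))*37 = -5/14*37 = -185/14)
(42942 + K(97, -180))*(-44600 + (-12364/(-22957) - 9020/19445)) = (42942 - 185/14)*(-44600 + (-12364/(-22957) - 9020/19445)) = 601003*(-44600 + (-12364*(-1/22957) - 9020*1/19445))/14 = 601003*(-44600 + (1124/2087 - 1804/3889))/14 = 601003*(-44600 + 606288/8116343)/14 = (601003/14)*(-361988291512/8116343) = -108778024581793268/56814401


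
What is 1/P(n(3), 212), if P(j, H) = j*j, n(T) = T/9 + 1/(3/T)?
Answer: 9/16 ≈ 0.56250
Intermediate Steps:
n(T) = 4*T/9 (n(T) = T*(1/9) + 1*(T/3) = T/9 + T/3 = 4*T/9)
P(j, H) = j**2
1/P(n(3), 212) = 1/(((4/9)*3)**2) = 1/((4/3)**2) = 1/(16/9) = 9/16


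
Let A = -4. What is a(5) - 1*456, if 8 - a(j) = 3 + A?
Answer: -447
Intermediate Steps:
a(j) = 9 (a(j) = 8 - (3 - 4) = 8 - 1*(-1) = 8 + 1 = 9)
a(5) - 1*456 = 9 - 1*456 = 9 - 456 = -447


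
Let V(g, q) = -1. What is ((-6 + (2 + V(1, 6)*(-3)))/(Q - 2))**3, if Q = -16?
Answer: 1/5832 ≈ 0.00017147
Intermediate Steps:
((-6 + (2 + V(1, 6)*(-3)))/(Q - 2))**3 = ((-6 + (2 - 1*(-3)))/(-16 - 2))**3 = ((-6 + (2 + 3))/(-18))**3 = ((-6 + 5)*(-1/18))**3 = (-1*(-1/18))**3 = (1/18)**3 = 1/5832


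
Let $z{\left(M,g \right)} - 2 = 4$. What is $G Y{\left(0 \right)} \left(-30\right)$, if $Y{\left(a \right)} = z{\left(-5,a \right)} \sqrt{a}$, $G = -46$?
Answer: $0$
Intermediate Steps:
$z{\left(M,g \right)} = 6$ ($z{\left(M,g \right)} = 2 + 4 = 6$)
$Y{\left(a \right)} = 6 \sqrt{a}$
$G Y{\left(0 \right)} \left(-30\right) = - 46 \cdot 6 \sqrt{0} \left(-30\right) = - 46 \cdot 6 \cdot 0 \left(-30\right) = \left(-46\right) 0 \left(-30\right) = 0 \left(-30\right) = 0$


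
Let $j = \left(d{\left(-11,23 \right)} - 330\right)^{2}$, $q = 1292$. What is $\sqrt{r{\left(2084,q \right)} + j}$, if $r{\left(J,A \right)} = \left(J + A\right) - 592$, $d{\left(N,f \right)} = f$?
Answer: $\sqrt{97033} \approx 311.5$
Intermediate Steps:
$r{\left(J,A \right)} = -592 + A + J$ ($r{\left(J,A \right)} = \left(A + J\right) - 592 = -592 + A + J$)
$j = 94249$ ($j = \left(23 - 330\right)^{2} = \left(-307\right)^{2} = 94249$)
$\sqrt{r{\left(2084,q \right)} + j} = \sqrt{\left(-592 + 1292 + 2084\right) + 94249} = \sqrt{2784 + 94249} = \sqrt{97033}$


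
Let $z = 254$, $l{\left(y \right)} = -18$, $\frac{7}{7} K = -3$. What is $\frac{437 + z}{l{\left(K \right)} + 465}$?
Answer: $\frac{691}{447} \approx 1.5459$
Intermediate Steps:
$K = -3$
$\frac{437 + z}{l{\left(K \right)} + 465} = \frac{437 + 254}{-18 + 465} = \frac{691}{447}$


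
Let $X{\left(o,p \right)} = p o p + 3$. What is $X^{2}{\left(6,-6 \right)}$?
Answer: $47961$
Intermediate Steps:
$X{\left(o,p \right)} = 3 + o p^{2}$ ($X{\left(o,p \right)} = o p p + 3 = o p^{2} + 3 = 3 + o p^{2}$)
$X^{2}{\left(6,-6 \right)} = \left(3 + 6 \left(-6\right)^{2}\right)^{2} = \left(3 + 6 \cdot 36\right)^{2} = \left(3 + 216\right)^{2} = 219^{2} = 47961$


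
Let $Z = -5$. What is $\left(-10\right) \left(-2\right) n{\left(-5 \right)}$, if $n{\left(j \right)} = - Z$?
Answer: $100$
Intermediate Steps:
$n{\left(j \right)} = 5$ ($n{\left(j \right)} = \left(-1\right) \left(-5\right) = 5$)
$\left(-10\right) \left(-2\right) n{\left(-5 \right)} = \left(-10\right) \left(-2\right) 5 = 20 \cdot 5 = 100$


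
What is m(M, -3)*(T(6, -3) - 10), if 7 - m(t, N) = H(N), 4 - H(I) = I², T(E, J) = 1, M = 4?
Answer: -108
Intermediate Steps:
H(I) = 4 - I²
m(t, N) = 3 + N² (m(t, N) = 7 - (4 - N²) = 7 + (-4 + N²) = 3 + N²)
m(M, -3)*(T(6, -3) - 10) = (3 + (-3)²)*(1 - 10) = (3 + 9)*(-9) = 12*(-9) = -108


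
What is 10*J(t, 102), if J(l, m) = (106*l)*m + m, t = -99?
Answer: -10702860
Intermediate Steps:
J(l, m) = m + 106*l*m (J(l, m) = 106*l*m + m = m + 106*l*m)
10*J(t, 102) = 10*(102*(1 + 106*(-99))) = 10*(102*(1 - 10494)) = 10*(102*(-10493)) = 10*(-1070286) = -10702860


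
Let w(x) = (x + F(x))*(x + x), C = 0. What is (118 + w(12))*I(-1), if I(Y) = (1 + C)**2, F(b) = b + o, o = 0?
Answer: 694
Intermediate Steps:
F(b) = b (F(b) = b + 0 = b)
I(Y) = 1 (I(Y) = (1 + 0)**2 = 1**2 = 1)
w(x) = 4*x**2 (w(x) = (x + x)*(x + x) = (2*x)*(2*x) = 4*x**2)
(118 + w(12))*I(-1) = (118 + 4*12**2)*1 = (118 + 4*144)*1 = (118 + 576)*1 = 694*1 = 694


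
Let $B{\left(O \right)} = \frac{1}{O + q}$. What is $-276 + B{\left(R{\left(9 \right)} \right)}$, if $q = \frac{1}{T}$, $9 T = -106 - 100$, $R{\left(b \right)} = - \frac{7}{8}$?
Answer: $- \frac{209756}{757} \approx -277.09$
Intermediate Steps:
$R{\left(b \right)} = - \frac{7}{8}$ ($R{\left(b \right)} = \left(-7\right) \frac{1}{8} = - \frac{7}{8}$)
$T = - \frac{206}{9}$ ($T = \frac{-106 - 100}{9} = \frac{1}{9} \left(-206\right) = - \frac{206}{9} \approx -22.889$)
$q = - \frac{9}{206}$ ($q = \frac{1}{- \frac{206}{9}} = - \frac{9}{206} \approx -0.043689$)
$B{\left(O \right)} = \frac{1}{- \frac{9}{206} + O}$ ($B{\left(O \right)} = \frac{1}{O - \frac{9}{206}} = \frac{1}{- \frac{9}{206} + O}$)
$-276 + B{\left(R{\left(9 \right)} \right)} = -276 + \frac{206}{-9 + 206 \left(- \frac{7}{8}\right)} = -276 + \frac{206}{-9 - \frac{721}{4}} = -276 + \frac{206}{- \frac{757}{4}} = -276 + 206 \left(- \frac{4}{757}\right) = -276 - \frac{824}{757} = - \frac{209756}{757}$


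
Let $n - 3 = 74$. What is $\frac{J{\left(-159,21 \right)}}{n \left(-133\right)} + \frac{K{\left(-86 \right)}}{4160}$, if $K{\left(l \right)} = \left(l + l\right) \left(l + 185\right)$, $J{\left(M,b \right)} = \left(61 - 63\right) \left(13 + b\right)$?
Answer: $- \frac{43525217}{10650640} \approx -4.0866$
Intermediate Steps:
$n = 77$ ($n = 3 + 74 = 77$)
$J{\left(M,b \right)} = -26 - 2 b$ ($J{\left(M,b \right)} = - 2 \left(13 + b\right) = -26 - 2 b$)
$K{\left(l \right)} = 2 l \left(185 + l\right)$
$\frac{J{\left(-159,21 \right)}}{n \left(-133\right)} + \frac{K{\left(-86 \right)}}{4160} = \frac{-26 - 42}{77 \left(-133\right)} + \frac{2 \left(-86\right) \left(185 - 86\right)}{4160} = \frac{-26 - 42}{-10241} + 2 \left(-86\right) 99 \cdot \frac{1}{4160} = \left(-68\right) \left(- \frac{1}{10241}\right) - \frac{4257}{1040} = \frac{68}{10241} - \frac{4257}{1040} = - \frac{43525217}{10650640}$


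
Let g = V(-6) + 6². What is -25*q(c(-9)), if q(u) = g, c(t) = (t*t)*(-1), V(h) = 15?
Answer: -1275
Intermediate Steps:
c(t) = -t² (c(t) = t²*(-1) = -t²)
g = 51 (g = 15 + 6² = 15 + 36 = 51)
q(u) = 51
-25*q(c(-9)) = -25*51 = -1275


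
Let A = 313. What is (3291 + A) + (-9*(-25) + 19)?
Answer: 3848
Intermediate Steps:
(3291 + A) + (-9*(-25) + 19) = (3291 + 313) + (-9*(-25) + 19) = 3604 + (225 + 19) = 3604 + 244 = 3848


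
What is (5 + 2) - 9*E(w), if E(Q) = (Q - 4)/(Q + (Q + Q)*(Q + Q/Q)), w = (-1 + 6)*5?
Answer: 9086/1325 ≈ 6.8574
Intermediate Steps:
w = 25 (w = 5*5 = 25)
E(Q) = (-4 + Q)/(Q + 2*Q*(1 + Q)) (E(Q) = (-4 + Q)/(Q + (2*Q)*(Q + 1)) = (-4 + Q)/(Q + (2*Q)*(1 + Q)) = (-4 + Q)/(Q + 2*Q*(1 + Q)))
(5 + 2) - 9*E(w) = (5 + 2) - 9*(-4 + 25)/(25*(3 + 2*25)) = 7 - 9*21/(25*(3 + 50)) = 7 - 9*21/(25*53) = 7 - 9*21/1325 = 7 - 189/1325 = 9086/1325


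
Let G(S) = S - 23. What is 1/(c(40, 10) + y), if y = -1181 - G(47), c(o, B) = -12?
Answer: -1/1217 ≈ -0.00082169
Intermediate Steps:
G(S) = -23 + S
y = -1205 (y = -1181 - (-23 + 47) = -1181 - 1*24 = -1181 - 24 = -1205)
1/(c(40, 10) + y) = 1/(-12 - 1205) = 1/(-1217) = -1/1217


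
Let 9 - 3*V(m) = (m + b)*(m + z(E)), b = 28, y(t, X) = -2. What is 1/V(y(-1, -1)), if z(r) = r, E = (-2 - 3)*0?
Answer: 3/61 ≈ 0.049180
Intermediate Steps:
E = 0 (E = -5*0 = 0)
V(m) = 3 - m*(28 + m)/3 (V(m) = 3 - (m + 28)*(m + 0)/3 = 3 - (28 + m)*m/3 = 3 - m*(28 + m)/3)
1/V(y(-1, -1)) = 1/(3 - 28/3*(-2) - ⅓*(-2)²) = 1/(3 + 56/3 - ⅓*4) = 1/(3 + 56/3 - 4/3) = 1/(61/3) = 3/61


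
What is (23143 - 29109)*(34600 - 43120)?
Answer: 50830320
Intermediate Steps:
(23143 - 29109)*(34600 - 43120) = -5966*(-8520) = 50830320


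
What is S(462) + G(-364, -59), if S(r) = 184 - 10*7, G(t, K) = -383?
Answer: -269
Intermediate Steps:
S(r) = 114 (S(r) = 184 - 70 = 114)
S(462) + G(-364, -59) = 114 - 383 = -269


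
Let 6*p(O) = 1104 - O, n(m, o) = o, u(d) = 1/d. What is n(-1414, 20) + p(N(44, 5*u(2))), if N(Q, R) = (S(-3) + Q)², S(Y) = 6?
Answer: -638/3 ≈ -212.67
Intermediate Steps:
N(Q, R) = (6 + Q)²
p(O) = 184 - O/6 (p(O) = (1104 - O)/6 = 184 - O/6)
n(-1414, 20) + p(N(44, 5*u(2))) = 20 + (184 - (6 + 44)²/6) = 20 + (184 - ⅙*50²) = 20 + (184 - ⅙*2500) = 20 + (184 - 1250/3) = 20 - 698/3 = -638/3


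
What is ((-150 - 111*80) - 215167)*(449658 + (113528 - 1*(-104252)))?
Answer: -149637597286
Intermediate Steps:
((-150 - 111*80) - 215167)*(449658 + (113528 - 1*(-104252))) = ((-150 - 8880) - 215167)*(449658 + (113528 + 104252)) = (-9030 - 215167)*(449658 + 217780) = -224197*667438 = -149637597286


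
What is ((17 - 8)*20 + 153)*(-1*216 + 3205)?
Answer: 995337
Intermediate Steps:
((17 - 8)*20 + 153)*(-1*216 + 3205) = (9*20 + 153)*(-216 + 3205) = (180 + 153)*2989 = 333*2989 = 995337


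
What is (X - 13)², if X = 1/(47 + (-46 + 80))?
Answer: 1106704/6561 ≈ 168.68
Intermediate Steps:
X = 1/81 (X = 1/(47 + 34) = 1/81 ≈ 0.012346)
(X - 13)² = (1/81 - 13)² = (-1052/81)² = 1106704/6561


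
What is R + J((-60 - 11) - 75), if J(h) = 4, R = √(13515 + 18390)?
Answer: 4 + 3*√3545 ≈ 182.62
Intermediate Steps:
R = 3*√3545 (R = √31905 = 3*√3545 ≈ 178.62)
R + J((-60 - 11) - 75) = 3*√3545 + 4 = 4 + 3*√3545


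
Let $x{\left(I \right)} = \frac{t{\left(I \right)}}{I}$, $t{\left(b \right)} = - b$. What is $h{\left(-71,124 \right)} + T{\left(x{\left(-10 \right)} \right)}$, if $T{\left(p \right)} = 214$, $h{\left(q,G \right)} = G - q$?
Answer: $409$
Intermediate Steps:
$x{\left(I \right)} = -1$ ($x{\left(I \right)} = \frac{\left(-1\right) I}{I} = -1$)
$h{\left(-71,124 \right)} + T{\left(x{\left(-10 \right)} \right)} = \left(124 - -71\right) + 214 = \left(124 + 71\right) + 214 = 195 + 214 = 409$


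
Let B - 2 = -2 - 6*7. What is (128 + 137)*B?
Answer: -11130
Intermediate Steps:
B = -42 (B = 2 + (-2 - 6*7) = 2 + (-2 - 42) = 2 - 44 = -42)
(128 + 137)*B = (128 + 137)*(-42) = 265*(-42) = -11130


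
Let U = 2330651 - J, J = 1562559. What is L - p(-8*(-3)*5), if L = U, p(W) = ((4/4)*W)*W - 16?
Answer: 753708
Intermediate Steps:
U = 768092 (U = 2330651 - 1*1562559 = 2330651 - 1562559 = 768092)
p(W) = -16 + W² (p(W) = ((4*(¼))*W)*W - 16 = (1*W)*W - 16 = W*W - 16 = W² - 16 = -16 + W²)
L = 768092
L - p(-8*(-3)*5) = 768092 - (-16 + (-8*(-3)*5)²) = 768092 - (-16 + (24*5)²) = 768092 - (-16 + 120²) = 768092 - (-16 + 14400) = 768092 - 1*14384 = 768092 - 14384 = 753708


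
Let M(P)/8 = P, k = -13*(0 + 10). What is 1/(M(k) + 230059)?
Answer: 1/229019 ≈ 4.3664e-6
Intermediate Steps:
k = -130 (k = -13*10 = -130)
M(P) = 8*P
1/(M(k) + 230059) = 1/(8*(-130) + 230059) = 1/(-1040 + 230059) = 1/229019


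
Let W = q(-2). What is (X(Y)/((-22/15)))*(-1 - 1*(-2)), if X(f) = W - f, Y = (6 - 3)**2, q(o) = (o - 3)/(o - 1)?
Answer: 5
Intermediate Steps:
q(o) = (-3 + o)/(-1 + o)
Y = 9 (Y = 3**2 = 9)
W = 5/3 (W = (-3 - 2)/(-1 - 2) = -5/(-3) = -1/3*(-5) = 5/3 ≈ 1.6667)
X(f) = 5/3 - f
(X(Y)/((-22/15)))*(-1 - 1*(-2)) = ((5/3 - 1*9)/((-22/15)))*(-1 - 1*(-2)) = ((5/3 - 9)/((-22*1/15)))*(-1 + 2) = -22/(3*(-22/15))*1 = -22/3*(-15/22)*1 = 5*1 = 5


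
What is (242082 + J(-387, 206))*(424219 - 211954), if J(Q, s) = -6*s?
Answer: 51123176190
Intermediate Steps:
(242082 + J(-387, 206))*(424219 - 211954) = (242082 - 6*206)*(424219 - 211954) = (242082 - 1236)*212265 = 240846*212265 = 51123176190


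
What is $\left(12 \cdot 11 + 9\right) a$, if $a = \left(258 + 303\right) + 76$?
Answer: $89817$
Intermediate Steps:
$a = 637$ ($a = 561 + 76 = 637$)
$\left(12 \cdot 11 + 9\right) a = \left(12 \cdot 11 + 9\right) 637 = \left(132 + 9\right) 637 = 141 \cdot 637 = 89817$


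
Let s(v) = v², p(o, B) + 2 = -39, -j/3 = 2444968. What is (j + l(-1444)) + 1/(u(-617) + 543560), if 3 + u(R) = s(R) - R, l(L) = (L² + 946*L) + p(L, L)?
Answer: -6118739155878/924863 ≈ -6.6158e+6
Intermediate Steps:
j = -7334904 (j = -3*2444968 = -7334904)
p(o, B) = -41 (p(o, B) = -2 - 39 = -41)
l(L) = -41 + L² + 946*L (l(L) = (L² + 946*L) - 41 = -41 + L² + 946*L)
u(R) = -3 + R² - R (u(R) = -3 + (R² - R) = -3 + R² - R)
(j + l(-1444)) + 1/(u(-617) + 543560) = (-7334904 + (-41 + (-1444)² + 946*(-1444))) + 1/((-3 + (-617)² - 1*(-617)) + 543560) = (-7334904 + (-41 + 2085136 - 1366024)) + 1/((-3 + 380689 + 617) + 543560) = (-7334904 + 719071) + 1/(381303 + 543560) = -6615833 + 1/924863 = -6118739155878/924863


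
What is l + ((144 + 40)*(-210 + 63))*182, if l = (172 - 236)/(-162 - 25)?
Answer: -920551568/187 ≈ -4.9227e+6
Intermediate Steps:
l = 64/187 (l = -64/(-187) = -64*(-1/187) = 64/187 ≈ 0.34225)
l + ((144 + 40)*(-210 + 63))*182 = 64/187 + ((144 + 40)*(-210 + 63))*182 = 64/187 + (184*(-147))*182 = 64/187 - 27048*182 = 64/187 - 4922736 = -920551568/187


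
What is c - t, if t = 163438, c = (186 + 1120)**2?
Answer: 1542198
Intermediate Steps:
c = 1705636 (c = 1306**2 = 1705636)
c - t = 1705636 - 1*163438 = 1705636 - 163438 = 1542198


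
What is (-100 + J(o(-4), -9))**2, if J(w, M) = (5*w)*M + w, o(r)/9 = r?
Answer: 2202256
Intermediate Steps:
o(r) = 9*r
J(w, M) = w + 5*M*w (J(w, M) = 5*M*w + w = w + 5*M*w)
(-100 + J(o(-4), -9))**2 = (-100 + (9*(-4))*(1 + 5*(-9)))**2 = (-100 - 36*(1 - 45))**2 = (-100 - 36*(-44))**2 = (-100 + 1584)**2 = 1484**2 = 2202256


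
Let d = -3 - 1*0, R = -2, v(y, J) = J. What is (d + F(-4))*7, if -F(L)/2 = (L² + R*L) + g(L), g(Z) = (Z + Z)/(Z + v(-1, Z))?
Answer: -371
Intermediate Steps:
g(Z) = 1 (g(Z) = (Z + Z)/(Z + Z) = (2*Z)/((2*Z)) = (2*Z)*(1/(2*Z)) = 1)
F(L) = -2 - 2*L² + 4*L (F(L) = -2*((L² - 2*L) + 1) = -2*(1 + L² - 2*L) = -2 - 2*L² + 4*L)
d = -3 (d = -3 + 0 = -3)
(d + F(-4))*7 = (-3 + (-2 - 2*(-4)² + 4*(-4)))*7 = (-3 + (-2 - 2*16 - 16))*7 = (-3 + (-2 - 32 - 16))*7 = (-3 - 50)*7 = -53*7 = -371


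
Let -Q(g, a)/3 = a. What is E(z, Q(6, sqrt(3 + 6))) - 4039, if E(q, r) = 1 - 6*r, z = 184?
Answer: -3984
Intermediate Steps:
Q(g, a) = -3*a
E(z, Q(6, sqrt(3 + 6))) - 4039 = (1 - (-18)*sqrt(3 + 6)) - 4039 = (1 - (-18)*sqrt(9)) - 4039 = (1 - (-18)*3) - 4039 = (1 - 6*(-9)) - 4039 = (1 + 54) - 4039 = 55 - 4039 = -3984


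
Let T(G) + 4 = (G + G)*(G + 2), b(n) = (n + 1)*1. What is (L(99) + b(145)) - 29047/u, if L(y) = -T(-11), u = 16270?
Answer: -810007/16270 ≈ -49.785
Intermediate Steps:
b(n) = 1 + n (b(n) = (1 + n)*1 = 1 + n)
T(G) = -4 + 2*G*(2 + G) (T(G) = -4 + (G + G)*(G + 2) = -4 + (2*G)*(2 + G) = -4 + 2*G*(2 + G))
L(y) = -194 (L(y) = -(-4 + 2*(-11)² + 4*(-11)) = -(-4 + 2*121 - 44) = -(-4 + 242 - 44) = -1*194 = -194)
(L(99) + b(145)) - 29047/u = (-194 + (1 + 145)) - 29047/16270 = (-194 + 146) - 29047*1/16270 = -48 - 29047/16270 = -810007/16270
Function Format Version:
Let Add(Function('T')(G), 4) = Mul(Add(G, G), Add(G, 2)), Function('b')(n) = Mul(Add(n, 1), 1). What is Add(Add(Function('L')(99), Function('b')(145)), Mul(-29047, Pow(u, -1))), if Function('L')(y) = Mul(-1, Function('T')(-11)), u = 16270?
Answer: Rational(-810007, 16270) ≈ -49.785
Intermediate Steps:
Function('b')(n) = Add(1, n) (Function('b')(n) = Mul(Add(1, n), 1) = Add(1, n))
Function('T')(G) = Add(-4, Mul(2, G, Add(2, G))) (Function('T')(G) = Add(-4, Mul(Add(G, G), Add(G, 2))) = Add(-4, Mul(Mul(2, G), Add(2, G))) = Add(-4, Mul(2, G, Add(2, G))))
Function('L')(y) = -194 (Function('L')(y) = Mul(-1, Add(-4, Mul(2, Pow(-11, 2)), Mul(4, -11))) = Mul(-1, Add(-4, Mul(2, 121), -44)) = Mul(-1, Add(-4, 242, -44)) = Mul(-1, 194) = -194)
Add(Add(Function('L')(99), Function('b')(145)), Mul(-29047, Pow(u, -1))) = Add(Add(-194, Add(1, 145)), Mul(-29047, Pow(16270, -1))) = Add(Add(-194, 146), Mul(-29047, Rational(1, 16270))) = Add(-48, Rational(-29047, 16270)) = Rational(-810007, 16270)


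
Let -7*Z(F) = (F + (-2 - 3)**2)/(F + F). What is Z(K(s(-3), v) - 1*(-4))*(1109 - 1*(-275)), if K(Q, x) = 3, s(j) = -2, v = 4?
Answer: -22144/49 ≈ -451.92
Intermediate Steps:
Z(F) = -(25 + F)/(14*F) (Z(F) = -(F + (-2 - 3)**2)/(7*(F + F)) = -(F + (-5)**2)/(7*(2*F)) = -(F + 25)*1/(2*F)/7 = -(25 + F)*1/(2*F)/7 = -(25 + F)/(14*F))
Z(K(s(-3), v) - 1*(-4))*(1109 - 1*(-275)) = ((-25 - (3 - 1*(-4)))/(14*(3 - 1*(-4))))*(1109 - 1*(-275)) = ((-25 - (3 + 4))/(14*(3 + 4)))*(1109 + 275) = ((1/14)*(-25 - 1*7)/7)*1384 = ((1/14)*(1/7)*(-25 - 7))*1384 = ((1/14)*(1/7)*(-32))*1384 = -16/49*1384 = -22144/49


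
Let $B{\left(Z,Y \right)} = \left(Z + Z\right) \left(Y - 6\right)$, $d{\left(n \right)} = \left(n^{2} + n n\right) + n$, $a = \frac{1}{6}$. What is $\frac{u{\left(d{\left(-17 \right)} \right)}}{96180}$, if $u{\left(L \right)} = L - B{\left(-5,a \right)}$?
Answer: $\frac{377}{72135} \approx 0.0052263$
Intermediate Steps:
$a = \frac{1}{6} \approx 0.16667$
$d{\left(n \right)} = n + 2 n^{2}$ ($d{\left(n \right)} = \left(n^{2} + n^{2}\right) + n = 2 n^{2} + n = n + 2 n^{2}$)
$B{\left(Z,Y \right)} = 2 Z \left(-6 + Y\right)$
$u{\left(L \right)} = - \frac{175}{3} + L$ ($u{\left(L \right)} = L - 2 \left(-5\right) \left(-6 + \frac{1}{6}\right) = L - 2 \left(-5\right) \left(- \frac{35}{6}\right) = L - \frac{175}{3} = - \frac{175}{3} + L$)
$\frac{u{\left(d{\left(-17 \right)} \right)}}{96180} = \frac{- \frac{175}{3} - 17 \left(1 + 2 \left(-17\right)\right)}{96180} = \left(- \frac{175}{3} - 17 \left(1 - 34\right)\right) \frac{1}{96180} = \left(- \frac{175}{3} - -561\right) \frac{1}{96180} = \left(- \frac{175}{3} + 561\right) \frac{1}{96180} = \frac{1508}{3} \cdot \frac{1}{96180} = \frac{377}{72135}$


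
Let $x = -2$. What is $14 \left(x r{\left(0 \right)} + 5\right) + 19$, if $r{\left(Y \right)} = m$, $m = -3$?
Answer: $173$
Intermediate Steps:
$r{\left(Y \right)} = -3$
$14 \left(x r{\left(0 \right)} + 5\right) + 19 = 14 \left(\left(-2\right) \left(-3\right) + 5\right) + 19 = 14 \left(6 + 5\right) + 19 = 14 \cdot 11 + 19 = 154 + 19 = 173$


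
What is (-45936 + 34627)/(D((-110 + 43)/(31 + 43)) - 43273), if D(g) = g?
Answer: 836866/3202269 ≈ 0.26134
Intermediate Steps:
(-45936 + 34627)/(D((-110 + 43)/(31 + 43)) - 43273) = (-45936 + 34627)/((-110 + 43)/(31 + 43) - 43273) = -11309/(-67/74 - 43273) = -11309/(-3202269/74) = -11309*(-74/3202269) = 836866/3202269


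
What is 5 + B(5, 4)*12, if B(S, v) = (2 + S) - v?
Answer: 41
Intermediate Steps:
B(S, v) = 2 + S - v
5 + B(5, 4)*12 = 5 + (2 + 5 - 1*4)*12 = 5 + (2 + 5 - 4)*12 = 5 + 3*12 = 5 + 36 = 41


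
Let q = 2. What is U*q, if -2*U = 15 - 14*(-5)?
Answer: -85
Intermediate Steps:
U = -85/2 (U = -(15 - 14*(-5))/2 = -(15 + 70)/2 = -½*85 = -85/2 ≈ -42.500)
U*q = -85/2*2 = -85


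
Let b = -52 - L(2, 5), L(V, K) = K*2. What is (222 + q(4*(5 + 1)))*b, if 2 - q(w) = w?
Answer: -12400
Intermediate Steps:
L(V, K) = 2*K
q(w) = 2 - w
b = -62 (b = -52 - 2*5 = -52 - 1*10 = -52 - 10 = -62)
(222 + q(4*(5 + 1)))*b = (222 + (2 - 4*(5 + 1)))*(-62) = (222 + (2 - 4*6))*(-62) = (222 + (2 - 1*24))*(-62) = (222 + (2 - 24))*(-62) = (222 - 22)*(-62) = 200*(-62) = -12400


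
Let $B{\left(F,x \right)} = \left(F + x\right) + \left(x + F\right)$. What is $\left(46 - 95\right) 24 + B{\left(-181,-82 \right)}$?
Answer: $-1702$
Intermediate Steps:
$B{\left(F,x \right)} = 2 F + 2 x$ ($B{\left(F,x \right)} = \left(F + x\right) + \left(F + x\right) = 2 F + 2 x$)
$\left(46 - 95\right) 24 + B{\left(-181,-82 \right)} = \left(46 - 95\right) 24 + \left(2 \left(-181\right) + 2 \left(-82\right)\right) = \left(-49\right) 24 - 526 = -1176 - 526 = -1702$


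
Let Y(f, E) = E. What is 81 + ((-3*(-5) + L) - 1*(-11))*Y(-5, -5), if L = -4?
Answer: -29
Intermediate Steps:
81 + ((-3*(-5) + L) - 1*(-11))*Y(-5, -5) = 81 + ((-3*(-5) - 4) - 1*(-11))*(-5) = 81 + ((15 - 4) + 11)*(-5) = 81 + (11 + 11)*(-5) = 81 + 22*(-5) = 81 - 110 = -29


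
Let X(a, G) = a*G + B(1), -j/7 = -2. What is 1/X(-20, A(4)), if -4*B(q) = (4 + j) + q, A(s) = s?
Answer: -4/339 ≈ -0.011799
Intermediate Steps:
j = 14 (j = -7*(-2) = 14)
B(q) = -9/2 - q/4 (B(q) = -((4 + 14) + q)/4 = -(18 + q)/4 = -9/2 - q/4)
X(a, G) = -19/4 + G*a (X(a, G) = a*G + (-9/2 - 1/4*1) = G*a + (-9/2 - 1/4) = G*a - 19/4 = -19/4 + G*a)
1/X(-20, A(4)) = 1/(-19/4 + 4*(-20)) = 1/(-19/4 - 80) = 1/(-339/4) = -4/339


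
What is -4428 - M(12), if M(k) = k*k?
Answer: -4572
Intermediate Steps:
M(k) = k²
-4428 - M(12) = -4428 - 1*12² = -4428 - 1*144 = -4428 - 144 = -4572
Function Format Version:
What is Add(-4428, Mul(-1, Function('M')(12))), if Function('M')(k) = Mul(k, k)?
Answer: -4572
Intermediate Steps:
Function('M')(k) = Pow(k, 2)
Add(-4428, Mul(-1, Function('M')(12))) = Add(-4428, Mul(-1, Pow(12, 2))) = Add(-4428, Mul(-1, 144)) = Add(-4428, -144) = -4572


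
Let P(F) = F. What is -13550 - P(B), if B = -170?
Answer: -13380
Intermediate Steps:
-13550 - P(B) = -13550 - 1*(-170) = -13550 + 170 = -13380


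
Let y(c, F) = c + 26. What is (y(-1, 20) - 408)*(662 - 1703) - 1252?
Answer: 397451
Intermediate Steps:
y(c, F) = 26 + c
(y(-1, 20) - 408)*(662 - 1703) - 1252 = ((26 - 1) - 408)*(662 - 1703) - 1252 = (25 - 408)*(-1041) - 1252 = -383*(-1041) - 1252 = 398703 - 1252 = 397451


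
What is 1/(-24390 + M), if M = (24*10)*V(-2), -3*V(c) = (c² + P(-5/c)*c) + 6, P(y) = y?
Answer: -1/24790 ≈ -4.0339e-5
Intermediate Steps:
V(c) = -⅓ - c²/3 (V(c) = -((c² + (-5/c)*c) + 6)/3 = -((c² - 5) + 6)/3 = -((-5 + c²) + 6)/3 = -(1 + c²)/3 = -⅓ - c²/3)
M = -400 (M = (24*10)*(-⅓ - ⅓*(-2)²) = 240*(-⅓ - ⅓*4) = 240*(-⅓ - 4/3) = 240*(-5/3) = -400)
1/(-24390 + M) = 1/(-24390 - 400) = 1/(-24790) = -1/24790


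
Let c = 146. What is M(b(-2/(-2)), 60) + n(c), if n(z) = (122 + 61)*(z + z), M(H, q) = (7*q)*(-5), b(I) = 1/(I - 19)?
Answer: 51336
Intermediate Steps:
b(I) = 1/(-19 + I)
M(H, q) = -35*q
n(z) = 366*z (n(z) = 183*(2*z) = 366*z)
M(b(-2/(-2)), 60) + n(c) = -35*60 + 366*146 = -2100 + 53436 = 51336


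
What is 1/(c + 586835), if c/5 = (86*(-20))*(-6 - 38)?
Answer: 1/965235 ≈ 1.0360e-6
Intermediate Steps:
c = 378400 (c = 5*((86*(-20))*(-6 - 38)) = 5*(-1720*(-44)) = 5*75680 = 378400)
1/(c + 586835) = 1/(378400 + 586835) = 1/965235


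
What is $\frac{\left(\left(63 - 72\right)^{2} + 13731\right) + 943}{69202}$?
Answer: $\frac{14755}{69202} \approx 0.21322$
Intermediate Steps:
$\frac{\left(\left(63 - 72\right)^{2} + 13731\right) + 943}{69202} = \left(\left(\left(-9\right)^{2} + 13731\right) + 943\right) \frac{1}{69202} = \left(\left(81 + 13731\right) + 943\right) \frac{1}{69202} = \left(13812 + 943\right) \frac{1}{69202} = 14755 \cdot \frac{1}{69202} = \frac{14755}{69202}$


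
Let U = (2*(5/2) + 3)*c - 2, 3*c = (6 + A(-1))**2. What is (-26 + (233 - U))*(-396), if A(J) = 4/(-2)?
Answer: -65868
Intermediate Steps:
A(J) = -2 (A(J) = 4*(-1/2) = -2)
c = 16/3 (c = (6 - 2)**2/3 = (1/3)*4**2 = (1/3)*16 = 16/3 ≈ 5.3333)
U = 122/3 (U = (2*(5/2) + 3)*(16/3) - 2 = (5 + 3)*(16/3) - 2 = 8*(16/3) - 2 = 128/3 - 2 = 122/3 ≈ 40.667)
(-26 + (233 - U))*(-396) = (-26 + (233 - 1*122/3))*(-396) = (-26 + (233 - 122/3))*(-396) = (-26 + 577/3)*(-396) = (499/3)*(-396) = -65868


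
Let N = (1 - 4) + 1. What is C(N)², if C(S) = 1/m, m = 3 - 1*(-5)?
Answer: 1/64 ≈ 0.015625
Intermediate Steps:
m = 8 (m = 3 + 5 = 8)
N = -2 (N = -3 + 1 = -2)
C(S) = ⅛ (C(S) = 1/8 = ⅛)
C(N)² = (⅛)² = 1/64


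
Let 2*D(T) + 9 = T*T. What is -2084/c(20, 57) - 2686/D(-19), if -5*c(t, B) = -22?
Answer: -43023/88 ≈ -488.90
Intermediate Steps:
c(t, B) = 22/5 (c(t, B) = -1/5*(-22) = 22/5)
D(T) = -9/2 + T**2/2 (D(T) = -9/2 + (T*T)/2 = -9/2 + T**2/2)
-2084/c(20, 57) - 2686/D(-19) = -2084/22/5 - 2686/(-9/2 + (1/2)*(-19)**2) = -2084*5/22 - 2686/(-9/2 + (1/2)*361) = -5210/11 - 2686/(-9/2 + 361/2) = -5210/11 - 2686/176 = -5210/11 - 2686*1/176 = -5210/11 - 1343/88 = -43023/88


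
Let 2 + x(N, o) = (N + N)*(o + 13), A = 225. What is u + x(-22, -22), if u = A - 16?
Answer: 603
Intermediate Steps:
x(N, o) = -2 + 2*N*(13 + o) (x(N, o) = -2 + (N + N)*(o + 13) = -2 + (2*N)*(13 + o) = -2 + 2*N*(13 + o))
u = 209 (u = 225 - 16 = 209)
u + x(-22, -22) = 209 + (-2 + 26*(-22) + 2*(-22)*(-22)) = 209 + (-2 - 572 + 968) = 209 + 394 = 603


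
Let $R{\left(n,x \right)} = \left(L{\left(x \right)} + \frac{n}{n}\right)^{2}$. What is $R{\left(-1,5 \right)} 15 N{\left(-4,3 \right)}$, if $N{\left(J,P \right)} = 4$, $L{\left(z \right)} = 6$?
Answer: $2940$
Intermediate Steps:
$R{\left(n,x \right)} = 49$ ($R{\left(n,x \right)} = \left(6 + \frac{n}{n}\right)^{2} = \left(6 + 1\right)^{2} = 7^{2} = 49$)
$R{\left(-1,5 \right)} 15 N{\left(-4,3 \right)} = 49 \cdot 15 \cdot 4 = 735 \cdot 4 = 2940$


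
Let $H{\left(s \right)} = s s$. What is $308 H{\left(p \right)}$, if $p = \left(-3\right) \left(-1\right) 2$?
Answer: $11088$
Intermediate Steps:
$p = 6$ ($p = 3 \cdot 2 = 6$)
$H{\left(s \right)} = s^{2}$
$308 H{\left(p \right)} = 308 \cdot 6^{2} = 308 \cdot 36 = 11088$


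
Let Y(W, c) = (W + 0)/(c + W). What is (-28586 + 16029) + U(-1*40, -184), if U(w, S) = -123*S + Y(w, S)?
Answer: 282105/28 ≈ 10075.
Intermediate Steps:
Y(W, c) = W/(W + c)
U(w, S) = -123*S + w/(S + w) (U(w, S) = -123*S + w/(w + S) = -123*S + w/(S + w))
(-28586 + 16029) + U(-1*40, -184) = (-28586 + 16029) + (-1*40 - 123*(-184)*(-184 - 1*40))/(-184 - 1*40) = -12557 + (-40 - 123*(-184)*(-184 - 40))/(-184 - 40) = -12557 + (-40 - 123*(-184)*(-224))/(-224) = -12557 - (-40 - 5069568)/224 = -12557 - 1/224*(-5069608) = -12557 + 633701/28 = 282105/28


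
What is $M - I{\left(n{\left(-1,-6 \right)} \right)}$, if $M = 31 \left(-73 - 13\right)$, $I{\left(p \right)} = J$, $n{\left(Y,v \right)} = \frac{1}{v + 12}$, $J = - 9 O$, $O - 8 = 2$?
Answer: $-2576$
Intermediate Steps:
$O = 10$ ($O = 8 + 2 = 10$)
$J = -90$ ($J = \left(-9\right) 10 = -90$)
$n{\left(Y,v \right)} = \frac{1}{12 + v}$
$I{\left(p \right)} = -90$
$M = -2666$ ($M = 31 \left(-86\right) = -2666$)
$M - I{\left(n{\left(-1,-6 \right)} \right)} = -2666 - -90 = -2666 + 90 = -2576$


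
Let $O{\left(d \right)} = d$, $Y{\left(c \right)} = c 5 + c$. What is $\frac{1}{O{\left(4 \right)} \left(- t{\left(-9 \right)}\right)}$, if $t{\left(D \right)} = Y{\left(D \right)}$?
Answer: $\frac{1}{216} \approx 0.0046296$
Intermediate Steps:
$Y{\left(c \right)} = 6 c$ ($Y{\left(c \right)} = 5 c + c = 6 c$)
$t{\left(D \right)} = 6 D$
$\frac{1}{O{\left(4 \right)} \left(- t{\left(-9 \right)}\right)} = \frac{1}{4 \left(- 6 \left(-9\right)\right)} = \frac{1}{4 \left(\left(-1\right) \left(-54\right)\right)} = \frac{1}{4 \cdot 54} = \frac{1}{216}$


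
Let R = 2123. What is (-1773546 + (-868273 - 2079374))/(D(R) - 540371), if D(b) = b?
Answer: 1573731/179416 ≈ 8.7714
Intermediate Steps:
(-1773546 + (-868273 - 2079374))/(D(R) - 540371) = (-1773546 + (-868273 - 2079374))/(2123 - 540371) = (-1773546 - 2947647)/(-538248) = -4721193*(-1/538248) = 1573731/179416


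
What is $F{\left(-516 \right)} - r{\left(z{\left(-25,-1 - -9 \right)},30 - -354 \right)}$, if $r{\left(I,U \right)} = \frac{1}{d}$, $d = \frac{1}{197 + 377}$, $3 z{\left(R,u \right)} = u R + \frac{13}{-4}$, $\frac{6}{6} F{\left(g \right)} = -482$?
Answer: $-1056$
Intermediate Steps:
$F{\left(g \right)} = -482$
$z{\left(R,u \right)} = - \frac{13}{12} + \frac{R u}{3}$ ($z{\left(R,u \right)} = \frac{u R + \frac{13}{-4}}{3} = \frac{R u + 13 \left(- \frac{1}{4}\right)}{3} = \frac{R u - \frac{13}{4}}{3} = \frac{- \frac{13}{4} + R u}{3} = - \frac{13}{12} + \frac{R u}{3}$)
$d = \frac{1}{574} \approx 0.0017422$
$r{\left(I,U \right)} = 574$ ($r{\left(I,U \right)} = \frac{1}{\frac{1}{574}} = 574$)
$F{\left(-516 \right)} - r{\left(z{\left(-25,-1 - -9 \right)},30 - -354 \right)} = -482 - 574 = -1056$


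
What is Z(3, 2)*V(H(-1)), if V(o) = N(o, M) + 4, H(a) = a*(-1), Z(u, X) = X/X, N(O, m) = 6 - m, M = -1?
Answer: 11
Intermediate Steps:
Z(u, X) = 1
H(a) = -a
V(o) = 11 (V(o) = (6 - 1*(-1)) + 4 = (6 + 1) + 4 = 7 + 4 = 11)
Z(3, 2)*V(H(-1)) = 1*11 = 11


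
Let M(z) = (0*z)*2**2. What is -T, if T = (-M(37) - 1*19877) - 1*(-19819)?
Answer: 58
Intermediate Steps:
M(z) = 0 (M(z) = 0*4 = 0)
T = -58 (T = (-1*0 - 1*19877) - 1*(-19819) = (0 - 19877) + 19819 = -19877 + 19819 = -58)
-T = -1*(-58) = 58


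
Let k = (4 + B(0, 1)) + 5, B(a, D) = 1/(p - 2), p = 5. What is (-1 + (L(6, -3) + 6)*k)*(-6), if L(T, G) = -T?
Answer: 6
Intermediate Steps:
B(a, D) = ⅓ (B(a, D) = 1/(5 - 2) = 1/3 = ⅓)
k = 28/3 (k = (4 + ⅓) + 5 = 13/3 + 5 = 28/3 ≈ 9.3333)
(-1 + (L(6, -3) + 6)*k)*(-6) = (-1 + (-1*6 + 6)*(28/3))*(-6) = (-1 + (-6 + 6)*(28/3))*(-6) = (-1 + 0*(28/3))*(-6) = (-1 + 0)*(-6) = -1*(-6) = 6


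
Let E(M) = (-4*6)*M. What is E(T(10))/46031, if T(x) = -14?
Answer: 336/46031 ≈ 0.0072994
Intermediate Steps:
E(M) = -24*M
E(T(10))/46031 = -24*(-14)/46031 = 336*(1/46031) = 336/46031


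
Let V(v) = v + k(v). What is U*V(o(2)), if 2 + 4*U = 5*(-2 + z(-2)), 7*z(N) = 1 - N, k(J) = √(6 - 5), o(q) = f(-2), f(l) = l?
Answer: 69/28 ≈ 2.4643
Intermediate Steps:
o(q) = -2
k(J) = 1 (k(J) = √1 = 1)
z(N) = ⅐ - N/7 (z(N) = (1 - N)/7 = ⅐ - N/7)
V(v) = 1 + v (V(v) = v + 1 = 1 + v)
U = -69/28 (U = -½ + (5*(-2 + (⅐ - ⅐*(-2))))/4 = -½ + (5*(-2 + (⅐ + 2/7)))/4 = -½ + (5*(-2 + 3/7))/4 = -½ + (5*(-11/7))/4 = -½ + (¼)*(-55/7) = -½ - 55/28 = -69/28 ≈ -2.4643)
U*V(o(2)) = -69*(1 - 2)/28 = -69/28*(-1) = 69/28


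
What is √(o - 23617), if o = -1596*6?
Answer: I*√33193 ≈ 182.19*I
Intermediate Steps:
o = -9576 (o = -38*252 = -9576)
√(o - 23617) = √(-9576 - 23617) = √(-33193) = I*√33193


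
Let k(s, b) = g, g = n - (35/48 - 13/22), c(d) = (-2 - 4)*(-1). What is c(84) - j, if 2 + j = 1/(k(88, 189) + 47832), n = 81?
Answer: 202383400/25297991 ≈ 8.0000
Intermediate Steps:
c(d) = 6 (c(d) = -6*(-1) = 6)
g = 42695/528 (g = 81 - (35/48 - 13/22) = 81 - 1*73/528 = 81 - 73/528 = 42695/528 ≈ 80.862)
k(s, b) = 42695/528
j = -50595454/25297991 (j = -2 + 1/(42695/528 + 47832) = -2 + 1/(25297991/528) = -2 + 528/25297991 = -50595454/25297991 ≈ -2.0000)
c(84) - j = 6 - 1*(-50595454/25297991) = 6 + 50595454/25297991 = 202383400/25297991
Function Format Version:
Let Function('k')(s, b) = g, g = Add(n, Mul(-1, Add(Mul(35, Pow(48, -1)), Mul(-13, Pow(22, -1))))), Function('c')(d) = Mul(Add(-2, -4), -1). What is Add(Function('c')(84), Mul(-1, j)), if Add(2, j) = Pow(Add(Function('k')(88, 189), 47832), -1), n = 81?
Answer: Rational(202383400, 25297991) ≈ 8.0000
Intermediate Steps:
Function('c')(d) = 6 (Function('c')(d) = Mul(-6, -1) = 6)
g = Rational(42695, 528) (g = Add(81, Mul(-1, Add(Mul(35, Pow(48, -1)), Mul(-13, Pow(22, -1))))) = Add(81, Mul(-1, Add(Mul(35, Rational(1, 48)), Mul(-13, Rational(1, 22))))) = Add(81, Mul(-1, Add(Rational(35, 48), Rational(-13, 22)))) = Add(81, Mul(-1, Rational(73, 528))) = Add(81, Rational(-73, 528)) = Rational(42695, 528) ≈ 80.862)
Function('k')(s, b) = Rational(42695, 528)
j = Rational(-50595454, 25297991) (j = Add(-2, Pow(Add(Rational(42695, 528), 47832), -1)) = Add(-2, Pow(Rational(25297991, 528), -1)) = Add(-2, Rational(528, 25297991)) = Rational(-50595454, 25297991) ≈ -2.0000)
Add(Function('c')(84), Mul(-1, j)) = Add(6, Mul(-1, Rational(-50595454, 25297991))) = Add(6, Rational(50595454, 25297991)) = Rational(202383400, 25297991)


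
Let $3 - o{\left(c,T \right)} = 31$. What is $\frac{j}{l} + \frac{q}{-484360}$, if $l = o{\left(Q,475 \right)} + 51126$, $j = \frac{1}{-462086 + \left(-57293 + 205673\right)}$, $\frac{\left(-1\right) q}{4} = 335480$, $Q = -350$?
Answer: $\frac{537766025746915}{194104232917492} \approx 2.7705$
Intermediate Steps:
$q = -1341920$ ($q = \left(-4\right) 335480 = -1341920$)
$o{\left(c,T \right)} = -28$ ($o{\left(c,T \right)} = 3 - 31 = -28$)
$j = - \frac{1}{313706}$ ($j = \frac{1}{-462086 + 148380} = \frac{1}{-313706} = - \frac{1}{313706} \approx -3.1877 \cdot 10^{-6}$)
$l = 51098$ ($l = -28 + 51126 = 51098$)
$\frac{j}{l} + \frac{q}{-484360} = - \frac{1}{313706 \cdot 51098} - \frac{1341920}{-484360} = \left(- \frac{1}{313706}\right) \frac{1}{51098} - - \frac{33548}{12109} = - \frac{1}{16029749188} + \frac{33548}{12109} = \frac{537766025746915}{194104232917492}$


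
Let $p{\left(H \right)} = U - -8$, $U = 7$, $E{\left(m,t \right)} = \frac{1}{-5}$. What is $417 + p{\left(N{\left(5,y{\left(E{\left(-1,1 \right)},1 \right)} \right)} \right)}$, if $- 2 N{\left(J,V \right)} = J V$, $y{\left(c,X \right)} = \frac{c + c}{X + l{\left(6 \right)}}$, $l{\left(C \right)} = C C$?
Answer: $432$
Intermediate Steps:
$E{\left(m,t \right)} = - \frac{1}{5}$
$l{\left(C \right)} = C^{2}$
$y{\left(c,X \right)} = \frac{2 c}{36 + X}$ ($y{\left(c,X \right)} = \frac{c + c}{X + 6^{2}} = \frac{2 c}{X + 36} = \frac{2 c}{36 + X}$)
$N{\left(J,V \right)} = - \frac{J V}{2}$
$p{\left(H \right)} = 15$ ($p{\left(H \right)} = 7 - -8 = 7 + 8 = 15$)
$417 + p{\left(N{\left(5,y{\left(E{\left(-1,1 \right)},1 \right)} \right)} \right)} = 417 + 15 = 432$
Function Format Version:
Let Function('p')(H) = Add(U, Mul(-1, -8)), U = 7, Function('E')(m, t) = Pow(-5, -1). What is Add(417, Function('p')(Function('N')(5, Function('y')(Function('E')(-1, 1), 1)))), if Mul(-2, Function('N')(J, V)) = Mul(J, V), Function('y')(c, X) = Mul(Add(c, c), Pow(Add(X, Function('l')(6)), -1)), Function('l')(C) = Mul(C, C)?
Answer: 432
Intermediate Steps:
Function('E')(m, t) = Rational(-1, 5)
Function('l')(C) = Pow(C, 2)
Function('y')(c, X) = Mul(2, c, Pow(Add(36, X), -1)) (Function('y')(c, X) = Mul(Add(c, c), Pow(Add(X, Pow(6, 2)), -1)) = Mul(Mul(2, c), Pow(Add(X, 36), -1)) = Mul(Mul(2, c), Pow(Add(36, X), -1)) = Mul(2, c, Pow(Add(36, X), -1)))
Function('N')(J, V) = Mul(Rational(-1, 2), J, V) (Function('N')(J, V) = Mul(Rational(-1, 2), Mul(J, V)) = Mul(Rational(-1, 2), J, V))
Function('p')(H) = 15 (Function('p')(H) = Add(7, Mul(-1, -8)) = Add(7, 8) = 15)
Add(417, Function('p')(Function('N')(5, Function('y')(Function('E')(-1, 1), 1)))) = Add(417, 15) = 432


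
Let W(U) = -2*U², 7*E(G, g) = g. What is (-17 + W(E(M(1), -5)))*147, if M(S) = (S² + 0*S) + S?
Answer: -2649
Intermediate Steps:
M(S) = S + S² (M(S) = (S² + 0) + S = S² + S = S + S²)
E(G, g) = g/7
(-17 + W(E(M(1), -5)))*147 = (-17 - 2*((⅐)*(-5))²)*147 = (-17 - 2*(-5/7)²)*147 = (-17 - 2*25/49)*147 = (-17 - 50/49)*147 = -883/49*147 = -2649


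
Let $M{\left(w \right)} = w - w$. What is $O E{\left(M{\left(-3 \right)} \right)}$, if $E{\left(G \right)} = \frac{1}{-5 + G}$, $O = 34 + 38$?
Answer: $- \frac{72}{5} \approx -14.4$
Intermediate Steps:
$O = 72$
$M{\left(w \right)} = 0$
$O E{\left(M{\left(-3 \right)} \right)} = \frac{72}{-5 + 0} = \frac{72}{-5} = 72 \left(- \frac{1}{5}\right) = - \frac{72}{5}$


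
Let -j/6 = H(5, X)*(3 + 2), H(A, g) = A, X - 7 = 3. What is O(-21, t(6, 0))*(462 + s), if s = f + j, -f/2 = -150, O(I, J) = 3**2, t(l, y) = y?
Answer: 5508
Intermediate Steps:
X = 10 (X = 7 + 3 = 10)
O(I, J) = 9
f = 300 (f = -2*(-150) = 300)
j = -150 (j = -30*(3 + 2) = -30*5 = -6*25 = -150)
s = 150 (s = 300 - 150 = 150)
O(-21, t(6, 0))*(462 + s) = 9*(462 + 150) = 9*612 = 5508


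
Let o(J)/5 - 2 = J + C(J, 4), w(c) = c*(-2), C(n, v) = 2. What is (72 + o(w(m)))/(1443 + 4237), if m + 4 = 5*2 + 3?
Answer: 1/2840 ≈ 0.00035211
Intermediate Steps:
m = 9 (m = -4 + (5*2 + 3) = -4 + (10 + 3) = -4 + 13 = 9)
w(c) = -2*c
o(J) = 20 + 5*J (o(J) = 10 + 5*(J + 2) = 10 + 5*(2 + J) = 10 + (10 + 5*J) = 20 + 5*J)
(72 + o(w(m)))/(1443 + 4237) = (72 + (20 + 5*(-2*9)))/(1443 + 4237) = (72 + (20 + 5*(-18)))/5680 = (72 + (20 - 90))*(1/5680) = (72 - 70)*(1/5680) = 2*(1/5680) = 1/2840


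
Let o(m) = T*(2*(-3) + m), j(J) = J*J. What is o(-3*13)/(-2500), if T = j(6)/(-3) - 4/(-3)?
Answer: -24/125 ≈ -0.19200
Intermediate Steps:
j(J) = J²
T = -32/3 (T = 6²/(-3) - 4/(-3) = 36*(-⅓) - 4*(-⅓) = -12 + 4/3 = -32/3 ≈ -10.667)
o(m) = 64 - 32*m/3 (o(m) = -32*(2*(-3) + m)/3 = -32*(-6 + m)/3 = 64 - 32*m/3)
o(-3*13)/(-2500) = (64 - (-32)*13)/(-2500) = (64 - 32/3*(-39))*(-1/2500) = (64 + 416)*(-1/2500) = 480*(-1/2500) = -24/125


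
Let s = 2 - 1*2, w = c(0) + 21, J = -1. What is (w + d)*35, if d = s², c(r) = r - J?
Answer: 770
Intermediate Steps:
c(r) = 1 + r (c(r) = r - 1*(-1) = r + 1 = 1 + r)
w = 22 (w = (1 + 0) + 21 = 1 + 21 = 22)
s = 0 (s = 2 - 2 = 0)
d = 0 (d = 0² = 0)
(w + d)*35 = (22 + 0)*35 = 22*35 = 770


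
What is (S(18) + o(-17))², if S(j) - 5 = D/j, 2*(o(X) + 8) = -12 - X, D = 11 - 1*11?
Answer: ¼ ≈ 0.25000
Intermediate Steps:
D = 0 (D = 11 - 11 = 0)
o(X) = -14 - X/2 (o(X) = -8 + (-12 - X)/2 = -8 + (-6 - X/2) = -14 - X/2)
S(j) = 5 (S(j) = 5 + 0/j = 5 + 0 = 5)
(S(18) + o(-17))² = (5 + (-14 - ½*(-17)))² = (5 + (-14 + 17/2))² = (5 - 11/2)² = (-½)² = ¼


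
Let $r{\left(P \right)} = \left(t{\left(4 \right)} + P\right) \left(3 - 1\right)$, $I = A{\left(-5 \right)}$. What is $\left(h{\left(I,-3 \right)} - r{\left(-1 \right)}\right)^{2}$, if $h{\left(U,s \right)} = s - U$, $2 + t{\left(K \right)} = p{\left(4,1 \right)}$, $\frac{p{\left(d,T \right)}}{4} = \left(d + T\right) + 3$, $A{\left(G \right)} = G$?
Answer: $3136$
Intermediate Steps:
$I = -5$
$p{\left(d,T \right)} = 12 + 4 T + 4 d$ ($p{\left(d,T \right)} = 4 \left(\left(d + T\right) + 3\right) = 4 \left(\left(T + d\right) + 3\right) = 4 \left(3 + T + d\right) = 12 + 4 T + 4 d$)
$t{\left(K \right)} = 30$ ($t{\left(K \right)} = -2 + \left(12 + 4 \cdot 1 + 4 \cdot 4\right) = -2 + \left(12 + 4 + 16\right) = -2 + 32 = 30$)
$r{\left(P \right)} = 60 + 2 P$ ($r{\left(P \right)} = \left(30 + P\right) \left(3 - 1\right) = \left(30 + P\right) 2 = 60 + 2 P$)
$\left(h{\left(I,-3 \right)} - r{\left(-1 \right)}\right)^{2} = \left(\left(-3 - -5\right) - \left(60 + 2 \left(-1\right)\right)\right)^{2} = \left(\left(-3 + 5\right) - \left(60 - 2\right)\right)^{2} = \left(2 - 58\right)^{2} = \left(-56\right)^{2} = 3136$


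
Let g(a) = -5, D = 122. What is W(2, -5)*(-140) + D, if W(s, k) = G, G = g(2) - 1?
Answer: 962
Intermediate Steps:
G = -6 (G = -5 - 1 = -6)
W(s, k) = -6
W(2, -5)*(-140) + D = -6*(-140) + 122 = 840 + 122 = 962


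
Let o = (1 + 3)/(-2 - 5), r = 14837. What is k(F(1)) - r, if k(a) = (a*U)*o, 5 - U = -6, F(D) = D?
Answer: -103903/7 ≈ -14843.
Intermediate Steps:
U = 11 (U = 5 - 1*(-6) = 5 + 6 = 11)
o = -4/7 (o = 4/(-7) = 4*(-⅐) = -4/7 ≈ -0.57143)
k(a) = -44*a/7 (k(a) = (a*11)*(-4/7) = (11*a)*(-4/7) = -44*a/7)
k(F(1)) - r = -44/7*1 - 1*14837 = -44/7 - 14837 = -103903/7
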